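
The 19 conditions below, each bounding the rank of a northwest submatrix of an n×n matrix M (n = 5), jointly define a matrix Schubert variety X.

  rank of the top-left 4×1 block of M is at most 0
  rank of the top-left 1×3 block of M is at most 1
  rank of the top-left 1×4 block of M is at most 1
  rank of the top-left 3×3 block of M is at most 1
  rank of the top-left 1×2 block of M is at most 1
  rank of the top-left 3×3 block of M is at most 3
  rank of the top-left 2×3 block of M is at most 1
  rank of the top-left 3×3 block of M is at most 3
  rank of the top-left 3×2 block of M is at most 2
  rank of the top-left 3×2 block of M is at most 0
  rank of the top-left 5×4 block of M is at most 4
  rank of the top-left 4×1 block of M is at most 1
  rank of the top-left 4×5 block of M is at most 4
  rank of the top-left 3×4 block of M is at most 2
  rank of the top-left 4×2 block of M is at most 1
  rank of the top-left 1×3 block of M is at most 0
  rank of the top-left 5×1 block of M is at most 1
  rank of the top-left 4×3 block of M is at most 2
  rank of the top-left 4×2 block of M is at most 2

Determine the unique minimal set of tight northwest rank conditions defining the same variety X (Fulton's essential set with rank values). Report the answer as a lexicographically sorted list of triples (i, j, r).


The tightest implied rank at each (i,j), from the 19 conditions:

  row 1: 0, 0, 0, 1, 1
  row 2: 0, 0, 1, 2, 2
  row 3: 0, 0, 1, 2, 3
  row 4: 0, 1, 2, 3, 4
  row 5: 1, 2, 3, 4, 5

hence w(1..5) = (4, 3, 5, 2, 1).

|D(w)|=8, |Ess(w)|=3:

[(1, 3, 0), (3, 2, 0), (4, 1, 0)]


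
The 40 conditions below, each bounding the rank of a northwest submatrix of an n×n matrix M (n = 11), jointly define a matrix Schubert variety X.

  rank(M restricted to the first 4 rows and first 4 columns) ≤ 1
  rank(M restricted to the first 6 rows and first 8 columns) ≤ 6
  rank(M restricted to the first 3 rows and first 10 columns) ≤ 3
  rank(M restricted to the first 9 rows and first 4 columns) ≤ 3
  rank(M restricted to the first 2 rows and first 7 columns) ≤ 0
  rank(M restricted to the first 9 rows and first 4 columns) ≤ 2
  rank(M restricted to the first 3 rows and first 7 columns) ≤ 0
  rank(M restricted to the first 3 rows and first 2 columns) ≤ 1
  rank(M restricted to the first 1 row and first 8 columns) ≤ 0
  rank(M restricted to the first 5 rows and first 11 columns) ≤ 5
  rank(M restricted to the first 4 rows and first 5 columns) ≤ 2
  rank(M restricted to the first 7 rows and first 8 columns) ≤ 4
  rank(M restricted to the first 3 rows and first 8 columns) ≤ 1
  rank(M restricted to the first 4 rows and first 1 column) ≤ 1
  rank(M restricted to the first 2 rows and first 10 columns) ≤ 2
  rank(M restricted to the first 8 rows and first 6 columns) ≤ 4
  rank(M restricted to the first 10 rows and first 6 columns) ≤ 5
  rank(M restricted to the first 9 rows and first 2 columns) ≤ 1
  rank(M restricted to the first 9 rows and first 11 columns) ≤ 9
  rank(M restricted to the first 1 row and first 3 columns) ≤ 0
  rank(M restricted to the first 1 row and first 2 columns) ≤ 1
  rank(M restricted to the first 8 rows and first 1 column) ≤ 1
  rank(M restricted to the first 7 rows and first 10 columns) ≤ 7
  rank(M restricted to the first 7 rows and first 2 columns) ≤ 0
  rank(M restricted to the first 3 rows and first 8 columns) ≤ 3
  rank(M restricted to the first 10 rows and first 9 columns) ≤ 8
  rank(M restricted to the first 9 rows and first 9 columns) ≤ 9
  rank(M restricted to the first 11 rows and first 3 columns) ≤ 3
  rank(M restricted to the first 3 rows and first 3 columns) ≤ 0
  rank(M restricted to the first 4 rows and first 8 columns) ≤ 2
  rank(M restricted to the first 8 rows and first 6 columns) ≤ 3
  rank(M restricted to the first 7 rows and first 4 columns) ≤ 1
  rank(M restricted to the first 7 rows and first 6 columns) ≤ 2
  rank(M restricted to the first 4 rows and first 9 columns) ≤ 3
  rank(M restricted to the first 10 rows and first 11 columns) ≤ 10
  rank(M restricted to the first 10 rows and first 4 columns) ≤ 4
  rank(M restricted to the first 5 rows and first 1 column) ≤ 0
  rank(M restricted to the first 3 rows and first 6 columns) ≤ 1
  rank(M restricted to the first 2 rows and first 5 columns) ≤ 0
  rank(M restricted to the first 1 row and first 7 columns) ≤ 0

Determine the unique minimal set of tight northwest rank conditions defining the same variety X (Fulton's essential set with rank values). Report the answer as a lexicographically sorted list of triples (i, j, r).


Recovering R(i,j) via the rank-extension bound from the 40 conditions:

  R[1]: 0, 0, 0, 0, 0, 0, 0, 0, 1, 1, 1
  R[2]: 0, 0, 0, 0, 0, 0, 0, 1, 2, 2, 2
  R[3]: 0, 0, 0, 0, 0, 0, 0, 1, 2, 3, 3
  R[4]: 0, 0, 1, 1, 1, 1, 1, 2, 3, 4, 4
  R[5]: 0, 0, 1, 1, 2, 2, 2, 3, 4, 5, 5
  R[6]: 0, 0, 1, 1, 2, 2, 3, 4, 5, 6, 6
  R[7]: 0, 0, 1, 1, 2, 2, 3, 4, 5, 6, 7
  R[8]: 1, 1, 2, 2, 3, 3, 4, 5, 6, 7, 8
  R[9]: 1, 1, 2, 2, 3, 4, 5, 6, 7, 8, 9
  R[10]: 1, 2, 3, 3, 4, 5, 6, 7, 8, 9, 10
  R[11]: 1, 2, 3, 4, 5, 6, 7, 8, 9, 10, 11

the unique w with this rank table is (9, 8, 10, 3, 5, 7, 11, 1, 6, 2, 4).

ℓ(w)=37; the 7 essential cells (i,j,r):

[(1, 8, 0), (3, 7, 0), (7, 2, 0), (7, 4, 1), (7, 6, 2), (9, 2, 1), (9, 4, 2)]


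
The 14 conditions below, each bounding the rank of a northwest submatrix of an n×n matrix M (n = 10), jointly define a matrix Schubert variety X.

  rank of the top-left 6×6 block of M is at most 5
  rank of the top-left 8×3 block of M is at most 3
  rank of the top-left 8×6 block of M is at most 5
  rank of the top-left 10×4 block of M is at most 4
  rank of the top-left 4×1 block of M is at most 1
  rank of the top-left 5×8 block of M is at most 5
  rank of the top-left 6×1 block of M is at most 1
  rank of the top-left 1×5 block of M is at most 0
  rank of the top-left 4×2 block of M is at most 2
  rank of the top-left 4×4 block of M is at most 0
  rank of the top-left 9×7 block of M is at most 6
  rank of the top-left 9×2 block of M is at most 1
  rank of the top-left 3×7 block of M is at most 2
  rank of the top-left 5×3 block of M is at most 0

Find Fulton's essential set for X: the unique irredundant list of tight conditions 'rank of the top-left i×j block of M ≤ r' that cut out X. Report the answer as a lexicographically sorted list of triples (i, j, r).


The tightest implied rank at each (i,j), from the 14 conditions:

  i=1: 0 0 0 0 0 1 1 1 1 1
  i=2: 0 0 0 0 1 2 2 2 2 2
  i=3: 0 0 0 0 1 2 2 3 3 3
  i=4: 0 0 0 0 1 2 3 4 4 4
  i=5: 0 0 0 1 2 3 4 5 5 5
  i=6: 1 1 1 2 3 4 5 6 6 6
  i=7: 1 1 2 3 4 5 6 7 7 7
  i=8: 1 1 2 3 4 5 6 7 8 8
  i=9: 1 1 2 3 4 5 6 7 8 9
  i=10: 1 2 3 4 5 6 7 8 9 10

so w = (6, 5, 8, 7, 4, 1, 3, 9, 10, 2).

Fulton essential set (5 of the 24 Rothe cells):

[(1, 5, 0), (3, 7, 2), (4, 4, 0), (5, 3, 0), (9, 2, 1)]


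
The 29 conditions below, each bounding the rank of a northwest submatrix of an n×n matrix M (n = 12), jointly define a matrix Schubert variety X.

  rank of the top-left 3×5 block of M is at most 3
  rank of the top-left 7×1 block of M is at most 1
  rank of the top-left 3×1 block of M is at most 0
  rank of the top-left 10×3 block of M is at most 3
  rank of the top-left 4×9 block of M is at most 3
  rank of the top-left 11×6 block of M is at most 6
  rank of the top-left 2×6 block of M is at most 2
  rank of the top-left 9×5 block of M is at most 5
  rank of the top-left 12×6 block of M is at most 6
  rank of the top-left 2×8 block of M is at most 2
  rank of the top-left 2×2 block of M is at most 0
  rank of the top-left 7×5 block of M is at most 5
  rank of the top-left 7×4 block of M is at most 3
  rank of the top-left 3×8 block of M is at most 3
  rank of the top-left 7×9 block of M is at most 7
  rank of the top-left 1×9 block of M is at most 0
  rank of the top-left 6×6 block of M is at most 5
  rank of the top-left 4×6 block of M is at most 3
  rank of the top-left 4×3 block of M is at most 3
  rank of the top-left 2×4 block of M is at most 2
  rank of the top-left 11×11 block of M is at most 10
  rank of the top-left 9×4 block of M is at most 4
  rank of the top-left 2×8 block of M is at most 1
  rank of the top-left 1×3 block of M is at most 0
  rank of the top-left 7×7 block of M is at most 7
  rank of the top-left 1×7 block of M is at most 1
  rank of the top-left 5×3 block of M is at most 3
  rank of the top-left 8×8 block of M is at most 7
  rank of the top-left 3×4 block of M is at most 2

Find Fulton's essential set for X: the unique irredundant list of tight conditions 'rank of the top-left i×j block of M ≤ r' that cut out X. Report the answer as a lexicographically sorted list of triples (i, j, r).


Recovering R(i,j) via the rank-extension bound from the 29 conditions:

  i=1: 0  0  0  0  0  0  0  0  0  1  1  1
  i=2: 0  0  1  1  1  1  1  1  1  2  2  2
  i=3: 0  1  2  2  2  2  2  2  2  3  3  3
  i=4: 1  2  3  3  3  3  3  3  3  4  4  4
  i=5: 1  2  3  3  4  4  4  4  4  5  5  5
  i=6: 1  2  3  3  4  5  5  5  5  6  6  6
  i=7: 1  2  3  3  4  5  6  6  6  7  7  7
  i=8: 1  2  3  4  5  6  7  7  7  8  8  8
  i=9: 1  2  3  4  5  6  7  8  8  9  9  9
  i=10: 1  2  3  4  5  6  7  8  9  10  10  10
  i=11: 1  2  3  4  5  6  7  8  9  10  10  11
  i=12: 1  2  3  4  5  6  7  8  9  10  11  12

second differences of R give the permutation w = (10, 3, 2, 1, 5, 6, 7, 4, 8, 9, 12, 11).

Fulton essential set (5 of the 16 Rothe cells):

[(1, 9, 0), (2, 2, 0), (3, 1, 0), (7, 4, 3), (11, 11, 10)]


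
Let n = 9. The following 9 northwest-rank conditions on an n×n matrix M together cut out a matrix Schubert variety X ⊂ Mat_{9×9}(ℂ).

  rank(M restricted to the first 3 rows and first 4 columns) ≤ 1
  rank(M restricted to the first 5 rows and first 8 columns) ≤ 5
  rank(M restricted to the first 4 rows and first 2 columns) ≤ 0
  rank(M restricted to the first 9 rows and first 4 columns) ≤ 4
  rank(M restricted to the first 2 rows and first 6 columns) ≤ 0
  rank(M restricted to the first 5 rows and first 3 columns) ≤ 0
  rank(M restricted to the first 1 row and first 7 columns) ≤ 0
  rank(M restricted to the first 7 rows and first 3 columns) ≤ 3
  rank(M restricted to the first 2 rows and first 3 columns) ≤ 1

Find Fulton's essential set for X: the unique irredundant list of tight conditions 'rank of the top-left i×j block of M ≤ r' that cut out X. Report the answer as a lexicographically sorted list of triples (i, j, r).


Recovering R(i,j) via the rank-extension bound from the 9 conditions:

  R[1]: 0  0  0  0  0  0  0  1  1
  R[2]: 0  0  0  0  0  0  1  2  2
  R[3]: 0  0  0  1  1  1  2  3  3
  R[4]: 0  0  0  1  2  2  3  4  4
  R[5]: 0  0  0  1  2  3  4  5  5
  R[6]: 1  1  1  2  3  4  5  6  6
  R[7]: 1  2  2  3  4  5  6  7  7
  R[8]: 1  2  3  4  5  6  7  8  8
  R[9]: 1  2  3  4  5  6  7  8  9

so w = (8, 7, 4, 5, 6, 1, 2, 3, 9).

|D(w)|=22, |Ess(w)|=3:

[(1, 7, 0), (2, 6, 0), (5, 3, 0)]


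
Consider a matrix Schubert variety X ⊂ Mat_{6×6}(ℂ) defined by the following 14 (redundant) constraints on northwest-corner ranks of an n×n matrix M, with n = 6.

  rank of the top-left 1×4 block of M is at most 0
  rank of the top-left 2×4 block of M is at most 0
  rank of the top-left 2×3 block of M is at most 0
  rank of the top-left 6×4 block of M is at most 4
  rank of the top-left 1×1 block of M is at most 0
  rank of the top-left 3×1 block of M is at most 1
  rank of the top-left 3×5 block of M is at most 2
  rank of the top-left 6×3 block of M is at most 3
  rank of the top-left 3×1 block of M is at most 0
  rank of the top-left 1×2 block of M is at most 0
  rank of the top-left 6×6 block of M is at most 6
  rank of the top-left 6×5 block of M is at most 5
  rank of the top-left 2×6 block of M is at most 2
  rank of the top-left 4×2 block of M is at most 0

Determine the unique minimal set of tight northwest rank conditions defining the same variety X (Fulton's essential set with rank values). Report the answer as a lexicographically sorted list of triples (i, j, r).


Reconstructing r_w from the 14 given conditions:

  row 1: 0 0 0 0 1 1
  row 2: 0 0 0 0 1 2
  row 3: 0 0 1 1 2 3
  row 4: 0 0 1 2 3 4
  row 5: 1 1 2 3 4 5
  row 6: 1 2 3 4 5 6

so w = (5, 6, 3, 4, 1, 2).

|D(w)|=12, |Ess(w)|=2:

[(2, 4, 0), (4, 2, 0)]


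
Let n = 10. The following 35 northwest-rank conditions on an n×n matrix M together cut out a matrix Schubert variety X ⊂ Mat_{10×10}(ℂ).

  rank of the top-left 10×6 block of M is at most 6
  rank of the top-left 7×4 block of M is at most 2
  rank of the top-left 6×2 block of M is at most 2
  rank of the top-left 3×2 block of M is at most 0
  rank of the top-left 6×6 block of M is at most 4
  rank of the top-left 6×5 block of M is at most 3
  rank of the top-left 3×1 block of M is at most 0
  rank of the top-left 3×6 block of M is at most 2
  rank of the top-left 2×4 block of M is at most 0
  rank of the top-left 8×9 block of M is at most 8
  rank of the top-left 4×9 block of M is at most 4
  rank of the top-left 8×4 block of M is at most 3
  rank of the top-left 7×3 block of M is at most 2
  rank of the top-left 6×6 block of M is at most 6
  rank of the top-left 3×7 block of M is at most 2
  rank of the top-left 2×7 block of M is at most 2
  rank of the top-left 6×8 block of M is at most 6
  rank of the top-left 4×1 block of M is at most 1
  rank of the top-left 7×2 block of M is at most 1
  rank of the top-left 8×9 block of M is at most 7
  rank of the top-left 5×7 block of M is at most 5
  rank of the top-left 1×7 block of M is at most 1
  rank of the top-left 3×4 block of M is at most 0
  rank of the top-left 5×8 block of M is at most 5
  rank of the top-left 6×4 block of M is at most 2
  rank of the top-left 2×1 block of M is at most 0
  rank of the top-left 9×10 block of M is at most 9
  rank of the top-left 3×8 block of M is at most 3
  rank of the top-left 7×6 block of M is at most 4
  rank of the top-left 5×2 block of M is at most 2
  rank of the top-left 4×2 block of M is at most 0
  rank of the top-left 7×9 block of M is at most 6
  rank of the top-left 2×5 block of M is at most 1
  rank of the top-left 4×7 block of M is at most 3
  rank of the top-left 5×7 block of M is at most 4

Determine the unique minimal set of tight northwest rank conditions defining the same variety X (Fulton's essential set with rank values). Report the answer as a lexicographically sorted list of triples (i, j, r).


Rank table r_w(10×10) implied by the 35 constraints:

  i=1: 0, 0, 0, 0, 1, 1, 1, 1, 1, 1
  i=2: 0, 0, 0, 0, 1, 2, 2, 2, 2, 2
  i=3: 0, 0, 0, 0, 1, 2, 2, 3, 3, 3
  i=4: 0, 0, 1, 1, 2, 3, 3, 4, 4, 4
  i=5: 1, 1, 2, 2, 3, 4, 4, 5, 5, 5
  i=6: 1, 1, 2, 2, 3, 4, 5, 6, 6, 6
  i=7: 1, 1, 2, 2, 3, 4, 5, 6, 6, 7
  i=8: 1, 2, 3, 3, 4, 5, 6, 7, 7, 8
  i=9: 1, 2, 3, 4, 5, 6, 7, 8, 8, 9
  i=10: 1, 2, 3, 4, 5, 6, 7, 8, 9, 10

the unique w with this rank table is (5, 6, 8, 3, 1, 7, 10, 2, 4, 9).

Rothe diagram D(w) (20 cells), 6 SE-corners (essential conditions):

[(3, 4, 0), (3, 7, 2), (4, 2, 0), (7, 2, 1), (7, 4, 2), (7, 9, 6)]


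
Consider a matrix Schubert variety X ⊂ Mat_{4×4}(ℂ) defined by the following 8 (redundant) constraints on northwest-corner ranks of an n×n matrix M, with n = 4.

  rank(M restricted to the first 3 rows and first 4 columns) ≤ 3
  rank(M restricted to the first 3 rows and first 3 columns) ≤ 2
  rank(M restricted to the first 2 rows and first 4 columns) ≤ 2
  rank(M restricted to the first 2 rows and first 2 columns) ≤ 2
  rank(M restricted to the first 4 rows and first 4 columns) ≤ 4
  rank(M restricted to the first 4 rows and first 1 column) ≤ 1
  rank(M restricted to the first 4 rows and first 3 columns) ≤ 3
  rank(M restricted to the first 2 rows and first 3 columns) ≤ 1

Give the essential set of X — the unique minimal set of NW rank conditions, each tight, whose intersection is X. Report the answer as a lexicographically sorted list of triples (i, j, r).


Recovering R(i,j) via the rank-extension bound from the 8 conditions:

  R[1]: 1, 1, 1, 1
  R[2]: 1, 1, 1, 2
  R[3]: 1, 2, 2, 3
  R[4]: 1, 2, 3, 4

reading off 1-entries of Δ²R: w = (1, 4, 2, 3).

Fulton essential set (1 of the 2 Rothe cells):

[(2, 3, 1)]


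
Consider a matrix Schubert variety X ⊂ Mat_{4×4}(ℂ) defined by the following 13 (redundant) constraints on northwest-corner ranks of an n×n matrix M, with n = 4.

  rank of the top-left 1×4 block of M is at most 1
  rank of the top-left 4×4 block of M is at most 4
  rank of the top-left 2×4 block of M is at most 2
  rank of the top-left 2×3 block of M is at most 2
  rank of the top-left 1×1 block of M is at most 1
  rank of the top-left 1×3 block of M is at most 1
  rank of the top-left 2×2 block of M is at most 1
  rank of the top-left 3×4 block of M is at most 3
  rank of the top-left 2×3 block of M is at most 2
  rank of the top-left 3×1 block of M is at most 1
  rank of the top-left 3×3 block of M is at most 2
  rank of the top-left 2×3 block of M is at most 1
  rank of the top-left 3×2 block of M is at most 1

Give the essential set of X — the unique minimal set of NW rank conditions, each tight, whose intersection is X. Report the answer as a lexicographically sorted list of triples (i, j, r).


Reconstructing r_w from the 13 given conditions:

  1, 1, 1, 1
  1, 1, 1, 2
  1, 1, 2, 3
  1, 2, 3, 4

giving w = (1, 4, 3, 2) via Δ²R.

Fulton essential set (2 of the 3 Rothe cells):

[(2, 3, 1), (3, 2, 1)]


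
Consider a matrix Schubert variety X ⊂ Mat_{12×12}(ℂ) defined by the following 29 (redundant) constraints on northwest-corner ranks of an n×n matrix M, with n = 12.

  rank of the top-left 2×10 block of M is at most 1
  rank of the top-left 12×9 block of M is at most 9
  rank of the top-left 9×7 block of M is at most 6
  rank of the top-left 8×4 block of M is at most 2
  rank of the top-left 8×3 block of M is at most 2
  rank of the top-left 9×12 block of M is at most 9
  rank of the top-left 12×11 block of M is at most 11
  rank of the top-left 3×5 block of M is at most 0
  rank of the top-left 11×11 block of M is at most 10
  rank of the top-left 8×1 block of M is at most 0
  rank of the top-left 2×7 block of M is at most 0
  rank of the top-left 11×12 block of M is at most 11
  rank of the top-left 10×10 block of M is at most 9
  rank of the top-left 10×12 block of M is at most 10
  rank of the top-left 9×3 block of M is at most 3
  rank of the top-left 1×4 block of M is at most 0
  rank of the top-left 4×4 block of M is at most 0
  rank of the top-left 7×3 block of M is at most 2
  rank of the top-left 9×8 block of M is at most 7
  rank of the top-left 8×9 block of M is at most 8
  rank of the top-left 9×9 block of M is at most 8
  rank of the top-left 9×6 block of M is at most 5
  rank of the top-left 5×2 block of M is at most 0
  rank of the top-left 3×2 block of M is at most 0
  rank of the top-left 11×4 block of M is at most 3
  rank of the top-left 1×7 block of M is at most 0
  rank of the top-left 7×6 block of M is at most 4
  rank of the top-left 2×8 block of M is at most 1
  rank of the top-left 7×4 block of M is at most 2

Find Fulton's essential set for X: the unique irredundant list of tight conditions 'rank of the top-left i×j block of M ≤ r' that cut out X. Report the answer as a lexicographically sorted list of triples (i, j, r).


Rank table r_w(12×12) implied by the 29 constraints:

  R[1]: 0, 0, 0, 0, 0, 0, 0, 1, 1, 1, 1, 1
  R[2]: 0, 0, 0, 0, 0, 0, 0, 1, 1, 1, 2, 2
  R[3]: 0, 0, 0, 0, 0, 1, 1, 2, 2, 2, 3, 3
  R[4]: 0, 0, 0, 0, 1, 2, 2, 3, 3, 3, 4, 4
  R[5]: 0, 0, 1, 1, 2, 3, 3, 4, 4, 4, 5, 5
  R[6]: 0, 1, 2, 2, 3, 4, 4, 5, 5, 5, 6, 6
  R[7]: 0, 1, 2, 2, 3, 4, 5, 6, 6, 6, 7, 7
  R[8]: 0, 1, 2, 2, 3, 4, 5, 6, 7, 7, 8, 8
  R[9]: 1, 2, 3, 3, 4, 5, 6, 7, 8, 8, 9, 9
  R[10]: 1, 2, 3, 3, 4, 5, 6, 7, 8, 9, 10, 10
  R[11]: 1, 2, 3, 3, 4, 5, 6, 7, 8, 9, 10, 11
  R[12]: 1, 2, 3, 4, 5, 6, 7, 8, 9, 10, 11, 12

hence w(1..12) = (8, 11, 6, 5, 3, 2, 7, 9, 1, 10, 12, 4).

|D(w)|=34, |Ess(w)|=8:

[(2, 7, 0), (2, 10, 1), (3, 5, 0), (4, 4, 0), (5, 2, 0), (8, 1, 0), (8, 4, 2), (11, 4, 3)]


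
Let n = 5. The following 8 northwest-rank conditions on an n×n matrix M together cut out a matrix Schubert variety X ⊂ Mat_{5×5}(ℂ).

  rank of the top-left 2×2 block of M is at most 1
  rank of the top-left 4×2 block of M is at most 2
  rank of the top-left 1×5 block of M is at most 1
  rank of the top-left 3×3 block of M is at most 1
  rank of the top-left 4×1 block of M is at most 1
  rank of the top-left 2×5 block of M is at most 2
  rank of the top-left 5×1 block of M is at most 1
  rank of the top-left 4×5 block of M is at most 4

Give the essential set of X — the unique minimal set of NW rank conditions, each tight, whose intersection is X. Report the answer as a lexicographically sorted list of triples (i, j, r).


Computing R[i][j] = min implied NW-rank bound (n=5, 8 conditions):

  R[1]: 1, 1, 1, 1, 1
  R[2]: 1, 1, 1, 2, 2
  R[3]: 1, 1, 1, 2, 3
  R[4]: 1, 2, 2, 3, 4
  R[5]: 1, 2, 3, 4, 5

so w = (1, 4, 5, 2, 3).

|D(w)|=4, |Ess(w)|=1:

[(3, 3, 1)]


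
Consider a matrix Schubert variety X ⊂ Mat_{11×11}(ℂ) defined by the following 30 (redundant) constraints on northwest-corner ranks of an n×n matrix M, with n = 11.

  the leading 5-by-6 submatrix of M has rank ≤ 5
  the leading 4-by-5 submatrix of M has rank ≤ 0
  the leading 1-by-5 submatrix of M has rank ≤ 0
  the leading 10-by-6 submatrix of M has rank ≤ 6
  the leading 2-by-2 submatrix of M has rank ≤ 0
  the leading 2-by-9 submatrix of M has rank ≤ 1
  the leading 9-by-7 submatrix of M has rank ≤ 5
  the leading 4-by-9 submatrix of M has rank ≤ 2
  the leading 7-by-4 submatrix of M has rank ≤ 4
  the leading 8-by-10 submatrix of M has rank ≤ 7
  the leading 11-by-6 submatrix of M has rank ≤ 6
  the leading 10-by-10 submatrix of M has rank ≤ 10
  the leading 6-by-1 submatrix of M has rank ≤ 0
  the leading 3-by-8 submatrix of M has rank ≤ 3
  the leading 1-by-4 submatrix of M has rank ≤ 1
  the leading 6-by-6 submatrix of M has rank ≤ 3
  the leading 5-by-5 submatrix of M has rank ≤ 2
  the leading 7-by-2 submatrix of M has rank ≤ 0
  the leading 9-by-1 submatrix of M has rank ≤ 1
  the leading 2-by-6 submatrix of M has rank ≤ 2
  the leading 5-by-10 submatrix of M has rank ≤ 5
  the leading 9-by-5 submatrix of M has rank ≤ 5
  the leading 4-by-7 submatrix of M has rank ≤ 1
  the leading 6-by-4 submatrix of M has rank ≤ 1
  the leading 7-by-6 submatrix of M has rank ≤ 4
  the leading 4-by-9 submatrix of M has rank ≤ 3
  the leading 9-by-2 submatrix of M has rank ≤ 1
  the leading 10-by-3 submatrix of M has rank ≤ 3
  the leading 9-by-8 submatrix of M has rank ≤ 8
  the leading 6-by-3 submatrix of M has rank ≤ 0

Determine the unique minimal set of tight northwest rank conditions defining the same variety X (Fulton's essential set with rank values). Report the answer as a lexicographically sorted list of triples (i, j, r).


Rank table r_w(11×11) implied by the 30 constraints:

  0 | 0 | 0 | 0 | 0 | 1 | 1 | 1 | 1 | 1 | 1
  0 | 0 | 0 | 0 | 0 | 1 | 1 | 1 | 1 | 2 | 2
  0 | 0 | 0 | 0 | 0 | 1 | 1 | 2 | 2 | 3 | 3
  0 | 0 | 0 | 0 | 0 | 1 | 1 | 2 | 2 | 3 | 4
  0 | 0 | 0 | 1 | 1 | 2 | 2 | 3 | 3 | 4 | 5
  0 | 0 | 0 | 1 | 2 | 3 | 3 | 4 | 4 | 5 | 6
  0 | 0 | 1 | 2 | 3 | 4 | 4 | 5 | 5 | 6 | 7
  1 | 1 | 2 | 3 | 4 | 5 | 5 | 6 | 6 | 7 | 8
  1 | 1 | 2 | 3 | 4 | 5 | 5 | 6 | 7 | 8 | 9
  1 | 2 | 3 | 4 | 5 | 6 | 6 | 7 | 8 | 9 | 10
  1 | 2 | 3 | 4 | 5 | 6 | 7 | 8 | 9 | 10 | 11

reading off 1-entries of Δ²R: w = (6, 10, 8, 11, 4, 5, 3, 1, 9, 2, 7).

8 SE-corners of the 36-cell Rothe diagram give Ess(w):

[(2, 9, 1), (4, 5, 0), (4, 7, 1), (4, 9, 2), (6, 3, 0), (7, 2, 0), (9, 2, 1), (9, 7, 5)]


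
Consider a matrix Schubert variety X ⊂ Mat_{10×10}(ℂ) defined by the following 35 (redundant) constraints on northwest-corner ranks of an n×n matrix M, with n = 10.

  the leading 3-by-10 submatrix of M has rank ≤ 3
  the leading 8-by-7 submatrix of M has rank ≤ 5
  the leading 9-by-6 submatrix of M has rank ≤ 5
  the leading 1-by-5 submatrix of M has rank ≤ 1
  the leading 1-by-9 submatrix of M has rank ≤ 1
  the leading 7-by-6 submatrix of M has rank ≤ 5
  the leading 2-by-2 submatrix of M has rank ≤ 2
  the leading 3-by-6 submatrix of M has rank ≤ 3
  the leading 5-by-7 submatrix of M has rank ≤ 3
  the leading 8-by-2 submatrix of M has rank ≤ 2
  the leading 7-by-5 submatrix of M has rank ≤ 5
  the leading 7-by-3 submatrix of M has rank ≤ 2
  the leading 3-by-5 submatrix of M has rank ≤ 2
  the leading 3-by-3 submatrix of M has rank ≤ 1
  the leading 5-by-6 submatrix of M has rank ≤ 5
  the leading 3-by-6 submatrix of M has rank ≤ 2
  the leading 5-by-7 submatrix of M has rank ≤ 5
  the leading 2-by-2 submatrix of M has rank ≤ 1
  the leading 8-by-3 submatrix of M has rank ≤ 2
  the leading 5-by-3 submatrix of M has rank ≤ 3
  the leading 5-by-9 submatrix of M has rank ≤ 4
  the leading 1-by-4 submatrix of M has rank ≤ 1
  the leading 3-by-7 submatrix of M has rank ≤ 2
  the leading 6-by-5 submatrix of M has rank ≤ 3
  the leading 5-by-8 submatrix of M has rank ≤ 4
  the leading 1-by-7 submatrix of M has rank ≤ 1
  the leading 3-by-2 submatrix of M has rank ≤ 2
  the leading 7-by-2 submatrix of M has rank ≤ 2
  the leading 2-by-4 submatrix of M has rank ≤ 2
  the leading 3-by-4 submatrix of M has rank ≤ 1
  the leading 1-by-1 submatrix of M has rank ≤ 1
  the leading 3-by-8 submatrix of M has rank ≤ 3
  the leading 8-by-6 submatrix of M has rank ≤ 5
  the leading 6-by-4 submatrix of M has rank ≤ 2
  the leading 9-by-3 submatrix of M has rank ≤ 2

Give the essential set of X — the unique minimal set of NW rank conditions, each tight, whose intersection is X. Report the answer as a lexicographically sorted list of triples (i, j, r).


The tightest implied rank at each (i,j), from the 35 conditions:

  1  1  1  1  1  1  1  1  1  1
  1  1  1  1  2  2  2  2  2  2
  1  1  1  1  2  2  2  3  3  3
  1  2  2  2  3  3  3  4  4  4
  1  2  2  2  3  3  3  4  4  5
  1  2  2  2  3  4  4  5  5  6
  1  2  2  3  4  5  5  6  6  7
  1  2  2  3  4  5  5  6  7  8
  1  2  2  3  4  5  6  7  8  9
  1  2  3  4  5  6  7  8  9  10

reading off 1-entries of Δ²R: w = (1, 5, 8, 2, 10, 6, 4, 9, 7, 3).

D(w) has 19 cells with 7 SE-corners; essential set:

[(3, 4, 1), (3, 7, 2), (5, 7, 3), (5, 9, 4), (6, 4, 2), (8, 7, 5), (9, 3, 2)]


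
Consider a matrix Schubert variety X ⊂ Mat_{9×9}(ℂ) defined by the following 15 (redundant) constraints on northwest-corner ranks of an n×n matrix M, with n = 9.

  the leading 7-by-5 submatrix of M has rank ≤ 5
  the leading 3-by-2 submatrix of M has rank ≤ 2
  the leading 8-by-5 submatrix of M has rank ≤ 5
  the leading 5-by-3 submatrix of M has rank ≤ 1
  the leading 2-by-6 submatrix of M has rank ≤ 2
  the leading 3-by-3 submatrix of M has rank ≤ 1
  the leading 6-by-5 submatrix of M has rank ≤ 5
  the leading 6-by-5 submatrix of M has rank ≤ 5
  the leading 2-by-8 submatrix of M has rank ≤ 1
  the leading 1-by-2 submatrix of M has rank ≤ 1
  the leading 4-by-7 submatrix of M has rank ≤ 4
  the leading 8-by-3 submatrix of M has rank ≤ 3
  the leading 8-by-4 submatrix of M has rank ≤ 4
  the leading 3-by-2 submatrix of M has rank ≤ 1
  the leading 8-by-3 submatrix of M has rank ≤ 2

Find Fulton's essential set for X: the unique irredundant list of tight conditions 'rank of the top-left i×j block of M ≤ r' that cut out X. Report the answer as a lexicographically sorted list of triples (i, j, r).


Reconstructing r_w from the 15 given conditions:

  i=1: 1 | 1 | 1 | 1 | 1 | 1 | 1 | 1 | 1
  i=2: 1 | 1 | 1 | 1 | 1 | 1 | 1 | 1 | 2
  i=3: 1 | 1 | 1 | 2 | 2 | 2 | 2 | 2 | 3
  i=4: 1 | 1 | 1 | 2 | 3 | 3 | 3 | 3 | 4
  i=5: 1 | 1 | 1 | 2 | 3 | 4 | 4 | 4 | 5
  i=6: 1 | 2 | 2 | 3 | 4 | 5 | 5 | 5 | 6
  i=7: 1 | 2 | 2 | 3 | 4 | 5 | 6 | 6 | 7
  i=8: 1 | 2 | 2 | 3 | 4 | 5 | 6 | 7 | 8
  i=9: 1 | 2 | 3 | 4 | 5 | 6 | 7 | 8 | 9

hence w(1..9) = (1, 9, 4, 5, 6, 2, 7, 8, 3).

|D(w)|=15, |Ess(w)|=3:

[(2, 8, 1), (5, 3, 1), (8, 3, 2)]


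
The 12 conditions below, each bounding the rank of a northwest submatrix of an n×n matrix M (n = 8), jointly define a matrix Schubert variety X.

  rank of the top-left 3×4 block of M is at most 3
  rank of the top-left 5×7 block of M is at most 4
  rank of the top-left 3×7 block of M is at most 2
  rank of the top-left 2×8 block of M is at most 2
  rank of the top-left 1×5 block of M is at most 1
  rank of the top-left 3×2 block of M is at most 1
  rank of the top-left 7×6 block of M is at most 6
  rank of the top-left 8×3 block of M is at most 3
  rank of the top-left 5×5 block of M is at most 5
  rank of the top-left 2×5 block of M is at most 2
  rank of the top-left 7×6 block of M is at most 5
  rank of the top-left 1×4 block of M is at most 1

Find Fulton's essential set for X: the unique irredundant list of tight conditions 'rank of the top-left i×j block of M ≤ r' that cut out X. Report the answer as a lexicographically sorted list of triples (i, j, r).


Rank table r_w(8×8) implied by the 12 constraints:

  1, 1, 1, 1, 1, 1, 1, 1
  1, 1, 2, 2, 2, 2, 2, 2
  1, 1, 2, 2, 2, 2, 2, 3
  1, 2, 3, 3, 3, 3, 3, 4
  1, 2, 3, 4, 4, 4, 4, 5
  1, 2, 3, 4, 5, 5, 5, 6
  1, 2, 3, 4, 5, 5, 6, 7
  1, 2, 3, 4, 5, 6, 7, 8

the unique w with this rank table is (1, 3, 8, 2, 4, 5, 7, 6).

D(w) has 7 cells with 3 SE-corners; essential set:

[(3, 2, 1), (3, 7, 2), (7, 6, 5)]


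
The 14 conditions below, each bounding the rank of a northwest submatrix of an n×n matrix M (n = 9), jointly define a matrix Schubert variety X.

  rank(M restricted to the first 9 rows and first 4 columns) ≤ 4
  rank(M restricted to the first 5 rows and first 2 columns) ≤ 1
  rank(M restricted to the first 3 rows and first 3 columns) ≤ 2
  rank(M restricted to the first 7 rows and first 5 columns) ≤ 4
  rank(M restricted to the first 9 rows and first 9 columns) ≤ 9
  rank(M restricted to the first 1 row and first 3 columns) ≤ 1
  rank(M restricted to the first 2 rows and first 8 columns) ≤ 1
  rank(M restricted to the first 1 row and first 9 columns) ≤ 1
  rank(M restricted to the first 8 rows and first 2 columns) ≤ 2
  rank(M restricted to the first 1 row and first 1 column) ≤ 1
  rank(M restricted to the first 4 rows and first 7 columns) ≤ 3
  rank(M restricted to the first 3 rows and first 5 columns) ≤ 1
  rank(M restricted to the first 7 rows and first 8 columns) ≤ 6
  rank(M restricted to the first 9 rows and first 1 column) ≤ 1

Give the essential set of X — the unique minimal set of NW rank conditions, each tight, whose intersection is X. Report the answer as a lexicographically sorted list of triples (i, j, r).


The tightest implied rank at each (i,j), from the 14 conditions:

  i=1: 1 1 1 1 1 1 1 1 1
  i=2: 1 1 1 1 1 1 1 1 2
  i=3: 1 1 1 1 1 2 2 2 3
  i=4: 1 1 2 2 2 3 3 3 4
  i=5: 1 1 2 3 3 4 4 4 5
  i=6: 1 2 3 4 4 5 5 5 6
  i=7: 1 2 3 4 4 5 6 6 7
  i=8: 1 2 3 4 5 6 7 7 8
  i=9: 1 2 3 4 5 6 7 8 9

second differences of R give the permutation w = (1, 9, 6, 3, 4, 2, 7, 5, 8).

D(w) has 14 cells with 4 SE-corners; essential set:

[(2, 8, 1), (3, 5, 1), (5, 2, 1), (7, 5, 4)]


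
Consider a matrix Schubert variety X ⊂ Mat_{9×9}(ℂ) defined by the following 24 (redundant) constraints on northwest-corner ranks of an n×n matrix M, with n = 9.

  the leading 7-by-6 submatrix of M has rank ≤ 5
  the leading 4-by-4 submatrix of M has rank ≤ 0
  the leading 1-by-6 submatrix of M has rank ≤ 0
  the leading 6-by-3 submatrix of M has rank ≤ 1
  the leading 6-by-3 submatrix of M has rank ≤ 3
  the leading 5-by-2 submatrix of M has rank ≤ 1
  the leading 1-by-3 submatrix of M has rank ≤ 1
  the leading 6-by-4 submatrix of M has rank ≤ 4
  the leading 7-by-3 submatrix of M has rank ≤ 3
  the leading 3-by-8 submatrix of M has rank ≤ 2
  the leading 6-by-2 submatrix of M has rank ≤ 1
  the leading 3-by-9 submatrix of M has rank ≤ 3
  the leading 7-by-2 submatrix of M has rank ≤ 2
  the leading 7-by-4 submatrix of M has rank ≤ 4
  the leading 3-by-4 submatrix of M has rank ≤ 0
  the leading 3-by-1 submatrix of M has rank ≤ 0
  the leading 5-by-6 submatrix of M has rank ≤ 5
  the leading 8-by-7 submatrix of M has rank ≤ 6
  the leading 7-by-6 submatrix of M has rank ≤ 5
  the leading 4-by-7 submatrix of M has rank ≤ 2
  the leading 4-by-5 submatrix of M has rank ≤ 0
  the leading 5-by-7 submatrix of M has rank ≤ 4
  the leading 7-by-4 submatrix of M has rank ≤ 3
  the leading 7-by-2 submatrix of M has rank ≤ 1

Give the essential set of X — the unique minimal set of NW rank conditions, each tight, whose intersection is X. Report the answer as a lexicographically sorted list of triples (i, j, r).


The tightest implied rank at each (i,j), from the 24 conditions:

  row 1: 0 | 0 | 0 | 0 | 0 | 0 | 1 | 1 | 1
  row 2: 0 | 0 | 0 | 0 | 0 | 1 | 2 | 2 | 2
  row 3: 0 | 0 | 0 | 0 | 0 | 1 | 2 | 2 | 3
  row 4: 0 | 0 | 0 | 0 | 0 | 1 | 2 | 3 | 4
  row 5: 1 | 1 | 1 | 1 | 1 | 2 | 3 | 4 | 5
  row 6: 1 | 1 | 1 | 2 | 2 | 3 | 4 | 5 | 6
  row 7: 1 | 1 | 2 | 3 | 3 | 4 | 5 | 6 | 7
  row 8: 1 | 2 | 3 | 4 | 4 | 5 | 6 | 7 | 8
  row 9: 1 | 2 | 3 | 4 | 5 | 6 | 7 | 8 | 9

reading off 1-entries of Δ²R: w = (7, 6, 9, 8, 1, 4, 3, 2, 5).

|D(w)|=25, |Ess(w)|=5:

[(1, 6, 0), (3, 8, 2), (4, 5, 0), (6, 3, 1), (7, 2, 1)]


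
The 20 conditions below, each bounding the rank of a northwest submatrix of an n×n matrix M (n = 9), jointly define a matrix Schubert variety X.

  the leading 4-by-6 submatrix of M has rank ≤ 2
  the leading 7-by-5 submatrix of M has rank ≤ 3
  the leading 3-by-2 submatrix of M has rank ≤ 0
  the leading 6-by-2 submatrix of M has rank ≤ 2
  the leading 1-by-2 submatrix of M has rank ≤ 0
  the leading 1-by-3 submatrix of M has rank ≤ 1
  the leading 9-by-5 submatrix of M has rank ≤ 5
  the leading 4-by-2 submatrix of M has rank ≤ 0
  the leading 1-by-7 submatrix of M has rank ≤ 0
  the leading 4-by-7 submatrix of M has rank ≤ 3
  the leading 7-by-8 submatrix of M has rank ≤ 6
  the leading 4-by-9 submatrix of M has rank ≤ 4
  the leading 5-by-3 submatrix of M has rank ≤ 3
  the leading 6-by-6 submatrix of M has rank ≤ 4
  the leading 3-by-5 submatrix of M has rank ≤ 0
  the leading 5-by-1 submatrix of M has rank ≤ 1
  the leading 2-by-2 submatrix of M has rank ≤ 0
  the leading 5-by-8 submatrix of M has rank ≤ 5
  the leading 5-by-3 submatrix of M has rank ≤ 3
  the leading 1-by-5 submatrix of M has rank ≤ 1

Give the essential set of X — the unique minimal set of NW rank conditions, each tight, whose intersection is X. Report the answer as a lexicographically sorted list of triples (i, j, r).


Rank table r_w(9×9) implied by the 20 constraints:

  row 1: 0  0  0  0  0  0  0  1  1
  row 2: 0  0  0  0  0  1  1  2  2
  row 3: 0  0  0  0  0  1  2  3  3
  row 4: 0  0  1  1  1  2  3  4  4
  row 5: 1  1  2  2  2  3  4  5  5
  row 6: 1  2  3  3  3  4  5  6  6
  row 7: 1  2  3  3  3  4  5  6  7
  row 8: 1  2  3  4  4  5  6  7  8
  row 9: 1  2  3  4  5  6  7  8  9

the unique w with this rank table is (8, 6, 7, 3, 1, 2, 9, 4, 5).

Rothe diagram D(w) (21 cells), 4 SE-corners (essential conditions):

[(1, 7, 0), (3, 5, 0), (4, 2, 0), (7, 5, 3)]


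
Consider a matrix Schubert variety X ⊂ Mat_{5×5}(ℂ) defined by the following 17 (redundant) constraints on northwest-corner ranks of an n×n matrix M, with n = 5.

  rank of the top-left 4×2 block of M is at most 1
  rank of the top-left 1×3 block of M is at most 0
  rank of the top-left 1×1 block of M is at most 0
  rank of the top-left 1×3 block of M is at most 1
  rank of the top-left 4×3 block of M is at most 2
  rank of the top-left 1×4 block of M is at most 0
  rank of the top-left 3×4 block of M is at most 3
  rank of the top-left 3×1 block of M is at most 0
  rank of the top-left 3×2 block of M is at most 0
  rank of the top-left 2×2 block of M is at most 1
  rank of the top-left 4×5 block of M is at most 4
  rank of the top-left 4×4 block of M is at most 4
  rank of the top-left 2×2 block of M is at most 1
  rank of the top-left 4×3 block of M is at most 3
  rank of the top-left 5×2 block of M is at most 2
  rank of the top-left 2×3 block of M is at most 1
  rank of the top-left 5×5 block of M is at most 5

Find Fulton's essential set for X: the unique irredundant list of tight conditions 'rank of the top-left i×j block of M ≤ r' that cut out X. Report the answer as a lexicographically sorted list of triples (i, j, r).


Rank table r_w(5×5) implied by the 17 constraints:

  R[1]: 0 0 0 0 1
  R[2]: 0 0 1 1 2
  R[3]: 0 0 1 2 3
  R[4]: 1 1 2 3 4
  R[5]: 1 2 3 4 5

second differences of R give the permutation w = (5, 3, 4, 1, 2).

2 SE-corners of the 8-cell Rothe diagram give Ess(w):

[(1, 4, 0), (3, 2, 0)]


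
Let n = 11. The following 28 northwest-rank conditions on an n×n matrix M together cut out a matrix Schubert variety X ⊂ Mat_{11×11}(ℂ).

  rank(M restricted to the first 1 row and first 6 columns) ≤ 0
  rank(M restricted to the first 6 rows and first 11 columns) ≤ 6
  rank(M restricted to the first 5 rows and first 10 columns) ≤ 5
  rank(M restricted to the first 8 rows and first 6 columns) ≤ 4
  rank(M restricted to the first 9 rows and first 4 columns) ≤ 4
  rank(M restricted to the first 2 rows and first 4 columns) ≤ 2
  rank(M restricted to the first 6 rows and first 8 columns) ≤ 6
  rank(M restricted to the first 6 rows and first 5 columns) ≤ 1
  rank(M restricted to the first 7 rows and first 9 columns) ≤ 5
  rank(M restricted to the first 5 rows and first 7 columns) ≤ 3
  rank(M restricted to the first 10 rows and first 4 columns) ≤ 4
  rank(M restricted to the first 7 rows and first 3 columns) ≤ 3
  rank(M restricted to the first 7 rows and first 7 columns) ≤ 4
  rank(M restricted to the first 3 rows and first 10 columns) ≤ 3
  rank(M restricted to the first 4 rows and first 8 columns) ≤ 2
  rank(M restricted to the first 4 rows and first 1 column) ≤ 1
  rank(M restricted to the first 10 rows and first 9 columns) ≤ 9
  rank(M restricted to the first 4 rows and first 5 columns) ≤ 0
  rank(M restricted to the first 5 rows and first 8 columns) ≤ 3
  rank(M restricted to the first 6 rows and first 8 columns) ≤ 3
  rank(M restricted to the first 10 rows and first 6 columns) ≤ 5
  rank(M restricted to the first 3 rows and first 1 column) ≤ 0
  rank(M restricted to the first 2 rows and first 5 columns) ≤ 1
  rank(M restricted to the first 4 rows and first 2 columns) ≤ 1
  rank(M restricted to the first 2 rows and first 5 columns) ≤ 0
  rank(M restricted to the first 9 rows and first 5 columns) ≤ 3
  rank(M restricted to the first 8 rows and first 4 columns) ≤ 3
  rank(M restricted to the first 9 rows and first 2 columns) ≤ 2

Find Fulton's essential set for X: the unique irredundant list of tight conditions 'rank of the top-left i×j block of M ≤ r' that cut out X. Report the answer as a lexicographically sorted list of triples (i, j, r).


Computing R[i][j] = min implied NW-rank bound (n=11, 28 conditions):

  R[1]: 0 | 0 | 0 | 0 | 0 | 0 | 1 | 1 | 1 | 1 | 1
  R[2]: 0 | 0 | 0 | 0 | 0 | 1 | 2 | 2 | 2 | 2 | 2
  R[3]: 0 | 0 | 0 | 0 | 0 | 1 | 2 | 2 | 3 | 3 | 3
  R[4]: 0 | 0 | 0 | 0 | 0 | 1 | 2 | 2 | 3 | 4 | 4
  R[5]: 1 | 1 | 1 | 1 | 1 | 2 | 3 | 3 | 4 | 5 | 5
  R[6]: 1 | 1 | 1 | 1 | 1 | 2 | 3 | 3 | 4 | 5 | 6
  R[7]: 1 | 2 | 2 | 2 | 2 | 3 | 4 | 4 | 5 | 6 | 7
  R[8]: 1 | 2 | 3 | 3 | 3 | 4 | 5 | 5 | 6 | 7 | 8
  R[9]: 1 | 2 | 3 | 3 | 3 | 4 | 5 | 6 | 7 | 8 | 9
  R[10]: 1 | 2 | 3 | 4 | 4 | 5 | 6 | 7 | 8 | 9 | 10
  R[11]: 1 | 2 | 3 | 4 | 5 | 6 | 7 | 8 | 9 | 10 | 11

hence w(1..11) = (7, 6, 9, 10, 1, 11, 2, 3, 8, 4, 5).

6 SE-corners of the 30-cell Rothe diagram give Ess(w):

[(1, 6, 0), (4, 5, 0), (4, 8, 2), (6, 5, 1), (6, 8, 3), (9, 5, 3)]


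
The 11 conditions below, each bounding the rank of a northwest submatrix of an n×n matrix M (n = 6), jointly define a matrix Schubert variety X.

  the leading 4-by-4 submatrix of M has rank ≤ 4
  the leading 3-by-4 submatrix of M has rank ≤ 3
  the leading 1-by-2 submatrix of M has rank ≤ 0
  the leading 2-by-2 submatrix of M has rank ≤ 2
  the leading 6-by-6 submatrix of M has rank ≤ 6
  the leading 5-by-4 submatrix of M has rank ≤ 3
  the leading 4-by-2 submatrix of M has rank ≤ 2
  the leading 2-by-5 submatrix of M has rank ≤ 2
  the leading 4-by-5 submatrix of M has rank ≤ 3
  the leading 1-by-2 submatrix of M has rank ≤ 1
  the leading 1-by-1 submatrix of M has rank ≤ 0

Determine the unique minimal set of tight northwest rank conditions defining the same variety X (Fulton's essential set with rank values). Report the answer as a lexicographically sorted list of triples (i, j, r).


Computing R[i][j] = min implied NW-rank bound (n=6, 11 conditions):

  row 1: 0, 0, 1, 1, 1, 1
  row 2: 1, 1, 2, 2, 2, 2
  row 3: 1, 2, 3, 3, 3, 3
  row 4: 1, 2, 3, 3, 3, 4
  row 5: 1, 2, 3, 3, 4, 5
  row 6: 1, 2, 3, 4, 5, 6

the unique w with this rank table is (3, 1, 2, 6, 5, 4).

D(w) has 5 cells with 3 SE-corners; essential set:

[(1, 2, 0), (4, 5, 3), (5, 4, 3)]
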